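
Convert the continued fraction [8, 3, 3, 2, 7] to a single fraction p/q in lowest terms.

Using pₖ = aₖpₖ₋₁ + pₖ₋₂ and qₖ = aₖqₖ₋₁ + qₖ₋₂:
  k=0: a=8, p=8, q=1
  k=1: a=3, p=25, q=3
  k=2: a=3, p=83, q=10
  k=3: a=2, p=191, q=23
  k=4: a=7, p=1420, q=171

1420/171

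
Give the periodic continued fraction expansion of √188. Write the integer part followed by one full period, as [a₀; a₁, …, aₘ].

a₀ = ⌊√188⌋ = 13.
With m₀=0, d₀=1 and mₖ₊₁ = dₖaₖ − mₖ, dₖ₊₁ = (n − mₖ₊₁²)/dₖ, aₖ₊₁ = ⌊(a₀+mₖ₊₁)/dₖ₊₁⌋:
  k=1: m=13, d=19, a=1
  k=2: m=6, d=8, a=2
  k=3: m=10, d=11, a=2
  k=4: m=12, d=4, a=6
  k=5: m=12, d=11, a=2
  k=6: m=10, d=8, a=2
  k=7: m=6, d=19, a=1
  k=8: m=13, d=1, a=26
d=1 and a=2a₀=26 at k=8, so the next step gives (m, d) = (13, 19) again — its k=1 value — and the period has length 8.

[13; 1, 2, 2, 6, 2, 2, 1, 26]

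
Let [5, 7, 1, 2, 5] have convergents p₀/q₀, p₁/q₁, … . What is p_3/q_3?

118/23

Using pₖ = aₖpₖ₋₁ + pₖ₋₂, qₖ = aₖqₖ₋₁ + qₖ₋₂ (with p₋₁=1, p₋₂=0, q₋₁=0, q₋₂=1):
  k=0: a=5, p=5, q=1
  k=1: a=7, p=36, q=7
  k=2: a=1, p=41, q=8
  k=3: a=2, p=118, q=23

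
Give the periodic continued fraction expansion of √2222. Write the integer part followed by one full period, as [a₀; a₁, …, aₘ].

[47; 7, 4, 7, 94]

a₀ = ⌊√2222⌋ = 47.
With m₀=0, d₀=1 and mₖ₊₁ = dₖaₖ − mₖ, dₖ₊₁ = (n − mₖ₊₁²)/dₖ, aₖ₊₁ = ⌊(a₀+mₖ₊₁)/dₖ₊₁⌋:
  k=1: m=47, d=13, a=7
  k=2: m=44, d=22, a=4
  k=3: m=44, d=13, a=7
  k=4: m=47, d=1, a=94
d=1 and a=2a₀=94 at k=4, so the next step gives (m, d) = (47, 13) again — its k=1 value — and the period has length 4.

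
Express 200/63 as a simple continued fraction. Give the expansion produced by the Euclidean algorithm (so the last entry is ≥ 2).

200 = 3*63 + 11
63 = 5*11 + 8
11 = 1*8 + 3
8 = 2*3 + 2
3 = 1*2 + 1
2 = 2*1 + 0  (stop)
So 200/63 = [3; 5, 1, 2, 1, 2].

[3; 5, 1, 2, 1, 2]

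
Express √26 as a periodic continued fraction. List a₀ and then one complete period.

[5; 10]

a₀ = ⌊√26⌋ = 5.
With m₀=0, d₀=1 and mₖ₊₁ = dₖaₖ − mₖ, dₖ₊₁ = (n − mₖ₊₁²)/dₖ, aₖ₊₁ = ⌊(a₀+mₖ₊₁)/dₖ₊₁⌋:
  k=1: m=5, d=1, a=10
d=1 and a=2a₀=10 at k=1, so the next step gives (m, d) = (5, 1) again — its k=1 value — and the period has length 1.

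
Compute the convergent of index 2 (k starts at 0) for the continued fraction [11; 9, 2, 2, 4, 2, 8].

Using pₖ = aₖpₖ₋₁ + pₖ₋₂, qₖ = aₖqₖ₋₁ + qₖ₋₂ (with p₋₁=1, p₋₂=0, q₋₁=0, q₋₂=1):
  k=0: a=11, p=11, q=1
  k=1: a=9, p=100, q=9
  k=2: a=2, p=211, q=19

211/19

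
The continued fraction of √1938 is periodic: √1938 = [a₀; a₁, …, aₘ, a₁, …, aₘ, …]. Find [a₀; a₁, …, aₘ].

[44; 44, 88]

a₀ = ⌊√1938⌋ = 44.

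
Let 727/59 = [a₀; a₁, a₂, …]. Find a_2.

727 = 12·59 + 19   →  a_0 = 12
59 = 3·19 + 2   →  a_1 = 3
19 = 9·2 + 1   →  a_2 = 9

9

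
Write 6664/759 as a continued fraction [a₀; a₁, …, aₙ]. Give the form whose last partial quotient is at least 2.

6664 = 8×759 + 592
759 = 1×592 + 167
592 = 3×167 + 91
167 = 1×91 + 76
91 = 1×76 + 15
76 = 5×15 + 1
15 = 15×1 + 0  (stop)
So 6664/759 = [8; 1, 3, 1, 1, 5, 15].

[8; 1, 3, 1, 1, 5, 15]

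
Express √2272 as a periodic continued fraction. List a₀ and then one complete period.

[47; 1, 1, 1, 94]

a₀ = ⌊√2272⌋ = 47.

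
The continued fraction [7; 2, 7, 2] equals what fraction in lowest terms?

Fold from the inside: start with 2/1.
  7 + 1/2 = 15/2
  2 + 2/15 = 32/15
  7 + 15/32 = 239/32

239/32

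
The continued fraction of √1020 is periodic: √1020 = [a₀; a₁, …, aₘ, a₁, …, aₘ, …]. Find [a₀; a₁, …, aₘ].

[31; 1, 14, 1, 62]

a₀ = ⌊√1020⌋ = 31.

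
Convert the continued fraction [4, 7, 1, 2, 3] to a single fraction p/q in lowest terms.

318/77

Fold from the inside: start with 3/1.
  2 + 1/3 = 7/3
  1 + 3/7 = 10/7
  7 + 7/10 = 77/10
  4 + 10/77 = 318/77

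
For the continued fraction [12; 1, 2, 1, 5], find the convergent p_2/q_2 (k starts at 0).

Using pₖ = aₖpₖ₋₁ + pₖ₋₂, qₖ = aₖqₖ₋₁ + qₖ₋₂ (with p₋₁=1, p₋₂=0, q₋₁=0, q₋₂=1):
  k=0: a=12, p=12, q=1
  k=1: a=1, p=13, q=1
  k=2: a=2, p=38, q=3

38/3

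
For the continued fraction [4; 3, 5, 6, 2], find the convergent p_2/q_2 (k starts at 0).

69/16

Using pₖ = aₖpₖ₋₁ + pₖ₋₂, qₖ = aₖqₖ₋₁ + qₖ₋₂ (with p₋₁=1, p₋₂=0, q₋₁=0, q₋₂=1):
  k=0: a=4, p=4, q=1
  k=1: a=3, p=13, q=3
  k=2: a=5, p=69, q=16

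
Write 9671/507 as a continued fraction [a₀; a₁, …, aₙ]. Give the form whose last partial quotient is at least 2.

9671 = 19*507 + 38
507 = 13*38 + 13
38 = 2*13 + 12
13 = 1*12 + 1
12 = 12*1 + 0  (stop)
So 9671/507 = [19; 13, 2, 1, 12].

[19; 13, 2, 1, 12]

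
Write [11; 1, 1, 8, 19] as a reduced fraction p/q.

Fold from the inside: start with 19/1.
  8 + 1/19 = 153/19
  1 + 19/153 = 172/153
  1 + 153/172 = 325/172
  11 + 172/325 = 3747/325

3747/325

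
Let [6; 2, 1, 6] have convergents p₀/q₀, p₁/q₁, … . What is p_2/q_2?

19/3

Using pₖ = aₖpₖ₋₁ + pₖ₋₂, qₖ = aₖqₖ₋₁ + qₖ₋₂ (with p₋₁=1, p₋₂=0, q₋₁=0, q₋₂=1):
  k=0: a=6, p=6, q=1
  k=1: a=2, p=13, q=2
  k=2: a=1, p=19, q=3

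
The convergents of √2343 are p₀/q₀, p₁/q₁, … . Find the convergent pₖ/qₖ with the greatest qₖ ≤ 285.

10649/220

√2343 = [48; 2, 2, 8, 2, 2, 96, …] (period length 6).
Convergents:
  p_0/q_0 = 48/1
  p_1/q_1 = 97/2
  p_2/q_2 = 242/5
  p_3/q_3 = 2033/42
  p_4/q_4 = 4308/89
  p_5/q_5 = 10649/220
  p_6/q_6 = 1026612/21209
q_5 = 220 ≤ 285 < 21209 = q_6, so the answer is 10649/220.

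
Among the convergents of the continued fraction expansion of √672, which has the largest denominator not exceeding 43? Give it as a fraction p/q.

√672 = [25; 1, 11, 1, 50, …] (period length 4).
Convergents:
  p_0/q_0 = 25/1
  p_1/q_1 = 26/1
  p_2/q_2 = 311/12
  p_3/q_3 = 337/13
  p_4/q_4 = 17161/662
q_3 = 13 ≤ 43 < 662 = q_4, so the answer is 337/13.

337/13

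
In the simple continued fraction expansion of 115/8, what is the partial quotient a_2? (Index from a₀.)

115 = 14·8 + 3   →  a_0 = 14
8 = 2·3 + 2   →  a_1 = 2
3 = 1·2 + 1   →  a_2 = 1

1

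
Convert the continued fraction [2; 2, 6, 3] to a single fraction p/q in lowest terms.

101/41

Fold from the inside: start with 3/1.
  6 + 1/3 = 19/3
  2 + 3/19 = 41/19
  2 + 19/41 = 101/41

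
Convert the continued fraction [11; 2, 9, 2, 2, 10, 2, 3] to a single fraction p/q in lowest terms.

86141/7507

Using pₖ = aₖpₖ₋₁ + pₖ₋₂ and qₖ = aₖqₖ₋₁ + qₖ₋₂:
  k=0: a=11, p=11, q=1
  k=1: a=2, p=23, q=2
  k=2: a=9, p=218, q=19
  k=3: a=2, p=459, q=40
  k=4: a=2, p=1136, q=99
  k=5: a=10, p=11819, q=1030
  k=6: a=2, p=24774, q=2159
  k=7: a=3, p=86141, q=7507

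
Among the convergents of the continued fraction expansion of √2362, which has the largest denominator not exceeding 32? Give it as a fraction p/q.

√2362 = [48; 1, 1, 1, 1, 96, …] (period length 5).
Convergents:
  p_0/q_0 = 48/1
  p_1/q_1 = 49/1
  p_2/q_2 = 97/2
  p_3/q_3 = 146/3
  p_4/q_4 = 243/5
  p_5/q_5 = 23474/483
q_4 = 5 ≤ 32 < 483 = q_5, so the answer is 243/5.

243/5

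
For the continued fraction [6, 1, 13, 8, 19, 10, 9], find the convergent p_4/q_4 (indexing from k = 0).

14974/2161

Using pₖ = aₖpₖ₋₁ + pₖ₋₂, qₖ = aₖqₖ₋₁ + qₖ₋₂ (with p₋₁=1, p₋₂=0, q₋₁=0, q₋₂=1):
  k=0: a=6, p=6, q=1
  k=1: a=1, p=7, q=1
  k=2: a=13, p=97, q=14
  k=3: a=8, p=783, q=113
  k=4: a=19, p=14974, q=2161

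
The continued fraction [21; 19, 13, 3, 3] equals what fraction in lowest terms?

53410/2537

Fold from the inside: start with 3/1.
  3 + 1/3 = 10/3
  13 + 3/10 = 133/10
  19 + 10/133 = 2537/133
  21 + 133/2537 = 53410/2537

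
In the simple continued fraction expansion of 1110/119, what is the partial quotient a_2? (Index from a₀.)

1110 = 9·119 + 39   →  a_0 = 9
119 = 3·39 + 2   →  a_1 = 3
39 = 19·2 + 1   →  a_2 = 19

19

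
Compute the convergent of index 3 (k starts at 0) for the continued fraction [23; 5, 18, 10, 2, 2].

21226/915

Using pₖ = aₖpₖ₋₁ + pₖ₋₂, qₖ = aₖqₖ₋₁ + qₖ₋₂ (with p₋₁=1, p₋₂=0, q₋₁=0, q₋₂=1):
  k=0: a=23, p=23, q=1
  k=1: a=5, p=116, q=5
  k=2: a=18, p=2111, q=91
  k=3: a=10, p=21226, q=915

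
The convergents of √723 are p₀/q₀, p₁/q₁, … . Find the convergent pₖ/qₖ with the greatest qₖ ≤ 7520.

√723 = [26; 1, 7, 1, 52, …] (period length 4).
Convergents:
  p_0/q_0 = 26/1
  p_1/q_1 = 27/1
  p_2/q_2 = 215/8
  p_3/q_3 = 242/9
  p_4/q_4 = 12799/476
  p_5/q_5 = 13041/485
  p_6/q_6 = 104086/3871
  p_7/q_7 = 117127/4356
  p_8/q_8 = 6194690/230383
q_7 = 4356 ≤ 7520 < 230383 = q_8, so the answer is 117127/4356.

117127/4356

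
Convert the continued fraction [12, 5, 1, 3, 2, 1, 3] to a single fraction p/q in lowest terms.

3372/277

Fold from the inside: start with 3/1.
  1 + 1/3 = 4/3
  2 + 3/4 = 11/4
  3 + 4/11 = 37/11
  1 + 11/37 = 48/37
  5 + 37/48 = 277/48
  12 + 48/277 = 3372/277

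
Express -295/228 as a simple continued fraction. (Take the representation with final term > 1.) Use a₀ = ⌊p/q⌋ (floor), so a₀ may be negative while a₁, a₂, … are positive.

-295 = -2×228 + 161
228 = 1×161 + 67
161 = 2×67 + 27
67 = 2×27 + 13
27 = 2×13 + 1
13 = 13×1 + 0  (stop)
So -295/228 = [-2; 1, 2, 2, 2, 13].

[-2; 1, 2, 2, 2, 13]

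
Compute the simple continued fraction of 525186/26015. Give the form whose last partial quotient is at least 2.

[20; 5, 3, 12, 10, 13]

525186 = 20×26015 + 4886
26015 = 5×4886 + 1585
4886 = 3×1585 + 131
1585 = 12×131 + 13
131 = 10×13 + 1
13 = 13×1 + 0  (stop)
So 525186/26015 = [20; 5, 3, 12, 10, 13].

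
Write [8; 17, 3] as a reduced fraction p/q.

419/52

Using pₖ = aₖpₖ₋₁ + pₖ₋₂ and qₖ = aₖqₖ₋₁ + qₖ₋₂:
  k=0: a=8, p=8, q=1
  k=1: a=17, p=137, q=17
  k=2: a=3, p=419, q=52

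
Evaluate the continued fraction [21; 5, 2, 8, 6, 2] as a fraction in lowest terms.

Using pₖ = aₖpₖ₋₁ + pₖ₋₂ and qₖ = aₖqₖ₋₁ + qₖ₋₂:
  k=0: a=21, p=21, q=1
  k=1: a=5, p=106, q=5
  k=2: a=2, p=233, q=11
  k=3: a=8, p=1970, q=93
  k=4: a=6, p=12053, q=569
  k=5: a=2, p=26076, q=1231

26076/1231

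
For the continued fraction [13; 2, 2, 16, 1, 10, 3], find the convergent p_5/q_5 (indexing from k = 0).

Using pₖ = aₖpₖ₋₁ + pₖ₋₂, qₖ = aₖqₖ₋₁ + qₖ₋₂ (with p₋₁=1, p₋₂=0, q₋₁=0, q₋₂=1):
  k=0: a=13, p=13, q=1
  k=1: a=2, p=27, q=2
  k=2: a=2, p=67, q=5
  k=3: a=16, p=1099, q=82
  k=4: a=1, p=1166, q=87
  k=5: a=10, p=12759, q=952

12759/952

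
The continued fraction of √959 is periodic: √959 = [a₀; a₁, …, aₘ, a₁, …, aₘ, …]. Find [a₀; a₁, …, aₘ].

[30; 1, 29, 1, 60]

a₀ = ⌊√959⌋ = 30.
With m₀=0, d₀=1 and mₖ₊₁ = dₖaₖ − mₖ, dₖ₊₁ = (n − mₖ₊₁²)/dₖ, aₖ₊₁ = ⌊(a₀+mₖ₊₁)/dₖ₊₁⌋:
  k=1: m=30, d=59, a=1
  k=2: m=29, d=2, a=29
  k=3: m=29, d=59, a=1
  k=4: m=30, d=1, a=60
d=1 and a=2a₀=60 at k=4, so the next step gives (m, d) = (30, 59) again — its k=1 value — and the period has length 4.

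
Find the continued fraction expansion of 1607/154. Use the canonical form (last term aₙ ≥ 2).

[10; 2, 3, 2, 1, 6]

1607 = 10×154 + 67
154 = 2×67 + 20
67 = 3×20 + 7
20 = 2×7 + 6
7 = 1×6 + 1
6 = 6×1 + 0  (stop)
So 1607/154 = [10; 2, 3, 2, 1, 6].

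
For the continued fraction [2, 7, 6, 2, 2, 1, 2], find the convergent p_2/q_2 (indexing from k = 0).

Using pₖ = aₖpₖ₋₁ + pₖ₋₂, qₖ = aₖqₖ₋₁ + qₖ₋₂ (with p₋₁=1, p₋₂=0, q₋₁=0, q₋₂=1):
  k=0: a=2, p=2, q=1
  k=1: a=7, p=15, q=7
  k=2: a=6, p=92, q=43

92/43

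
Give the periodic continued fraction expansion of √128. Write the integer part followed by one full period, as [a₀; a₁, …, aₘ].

[11; 3, 5, 3, 22]

a₀ = ⌊√128⌋ = 11.
With m₀=0, d₀=1 and mₖ₊₁ = dₖaₖ − mₖ, dₖ₊₁ = (n − mₖ₊₁²)/dₖ, aₖ₊₁ = ⌊(a₀+mₖ₊₁)/dₖ₊₁⌋:
  k=1: m=11, d=7, a=3
  k=2: m=10, d=4, a=5
  k=3: m=10, d=7, a=3
  k=4: m=11, d=1, a=22
d=1 and a=2a₀=22 at k=4, so the next step gives (m, d) = (11, 7) again — its k=1 value — and the period has length 4.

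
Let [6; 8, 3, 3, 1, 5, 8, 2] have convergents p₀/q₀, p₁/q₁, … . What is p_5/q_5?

Using pₖ = aₖpₖ₋₁ + pₖ₋₂, qₖ = aₖqₖ₋₁ + qₖ₋₂ (with p₋₁=1, p₋₂=0, q₋₁=0, q₋₂=1):
  k=0: a=6, p=6, q=1
  k=1: a=8, p=49, q=8
  k=2: a=3, p=153, q=25
  k=3: a=3, p=508, q=83
  k=4: a=1, p=661, q=108
  k=5: a=5, p=3813, q=623

3813/623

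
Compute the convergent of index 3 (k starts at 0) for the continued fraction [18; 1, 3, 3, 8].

Using pₖ = aₖpₖ₋₁ + pₖ₋₂, qₖ = aₖqₖ₋₁ + qₖ₋₂ (with p₋₁=1, p₋₂=0, q₋₁=0, q₋₂=1):
  k=0: a=18, p=18, q=1
  k=1: a=1, p=19, q=1
  k=2: a=3, p=75, q=4
  k=3: a=3, p=244, q=13

244/13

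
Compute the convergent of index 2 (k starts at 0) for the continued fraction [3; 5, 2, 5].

35/11

Using pₖ = aₖpₖ₋₁ + pₖ₋₂, qₖ = aₖqₖ₋₁ + qₖ₋₂ (with p₋₁=1, p₋₂=0, q₋₁=0, q₋₂=1):
  k=0: a=3, p=3, q=1
  k=1: a=5, p=16, q=5
  k=2: a=2, p=35, q=11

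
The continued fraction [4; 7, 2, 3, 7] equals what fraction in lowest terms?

Fold from the inside: start with 7/1.
  3 + 1/7 = 22/7
  2 + 7/22 = 51/22
  7 + 22/51 = 379/51
  4 + 51/379 = 1567/379

1567/379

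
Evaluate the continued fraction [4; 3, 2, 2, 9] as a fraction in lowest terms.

687/160

Using pₖ = aₖpₖ₋₁ + pₖ₋₂ and qₖ = aₖqₖ₋₁ + qₖ₋₂:
  k=0: a=4, p=4, q=1
  k=1: a=3, p=13, q=3
  k=2: a=2, p=30, q=7
  k=3: a=2, p=73, q=17
  k=4: a=9, p=687, q=160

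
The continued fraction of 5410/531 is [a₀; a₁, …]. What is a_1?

5

5410 = 10·531 + 100   →  a_0 = 10
531 = 5·100 + 31   →  a_1 = 5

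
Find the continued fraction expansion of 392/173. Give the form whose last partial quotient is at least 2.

392 = 2*173 + 46
173 = 3*46 + 35
46 = 1*35 + 11
35 = 3*11 + 2
11 = 5*2 + 1
2 = 2*1 + 0  (stop)
So 392/173 = [2; 3, 1, 3, 5, 2].

[2; 3, 1, 3, 5, 2]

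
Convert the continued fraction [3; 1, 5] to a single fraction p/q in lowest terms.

23/6

Fold from the inside: start with 5/1.
  1 + 1/5 = 6/5
  3 + 5/6 = 23/6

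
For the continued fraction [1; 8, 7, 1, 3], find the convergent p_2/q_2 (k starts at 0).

64/57

Using pₖ = aₖpₖ₋₁ + pₖ₋₂, qₖ = aₖqₖ₋₁ + qₖ₋₂ (with p₋₁=1, p₋₂=0, q₋₁=0, q₋₂=1):
  k=0: a=1, p=1, q=1
  k=1: a=8, p=9, q=8
  k=2: a=7, p=64, q=57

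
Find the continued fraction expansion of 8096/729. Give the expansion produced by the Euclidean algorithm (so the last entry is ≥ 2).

[11; 9, 2, 7, 5]

8096 = 11·729 + 77
729 = 9·77 + 36
77 = 2·36 + 5
36 = 7·5 + 1
5 = 5·1 + 0  (stop)
So 8096/729 = [11; 9, 2, 7, 5].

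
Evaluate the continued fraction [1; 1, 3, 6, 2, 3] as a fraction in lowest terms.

Using pₖ = aₖpₖ₋₁ + pₖ₋₂ and qₖ = aₖqₖ₋₁ + qₖ₋₂:
  k=0: a=1, p=1, q=1
  k=1: a=1, p=2, q=1
  k=2: a=3, p=7, q=4
  k=3: a=6, p=44, q=25
  k=4: a=2, p=95, q=54
  k=5: a=3, p=329, q=187

329/187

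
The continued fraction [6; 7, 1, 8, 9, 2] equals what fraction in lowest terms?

Using pₖ = aₖpₖ₋₁ + pₖ₋₂ and qₖ = aₖqₖ₋₁ + qₖ₋₂:
  k=0: a=6, p=6, q=1
  k=1: a=7, p=43, q=7
  k=2: a=1, p=49, q=8
  k=3: a=8, p=435, q=71
  k=4: a=9, p=3964, q=647
  k=5: a=2, p=8363, q=1365

8363/1365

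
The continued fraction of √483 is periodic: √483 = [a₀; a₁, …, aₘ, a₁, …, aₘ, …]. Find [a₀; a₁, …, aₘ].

a₀ = ⌊√483⌋ = 21.

[21; 1, 42]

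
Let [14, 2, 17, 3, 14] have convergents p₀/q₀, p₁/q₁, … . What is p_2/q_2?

Using pₖ = aₖpₖ₋₁ + pₖ₋₂, qₖ = aₖqₖ₋₁ + qₖ₋₂ (with p₋₁=1, p₋₂=0, q₋₁=0, q₋₂=1):
  k=0: a=14, p=14, q=1
  k=1: a=2, p=29, q=2
  k=2: a=17, p=507, q=35

507/35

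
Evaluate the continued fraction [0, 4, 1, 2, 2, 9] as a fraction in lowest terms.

Using pₖ = aₖpₖ₋₁ + pₖ₋₂ and qₖ = aₖqₖ₋₁ + qₖ₋₂:
  k=0: a=0, p=0, q=1
  k=1: a=4, p=1, q=4
  k=2: a=1, p=1, q=5
  k=3: a=2, p=3, q=14
  k=4: a=2, p=7, q=33
  k=5: a=9, p=66, q=311

66/311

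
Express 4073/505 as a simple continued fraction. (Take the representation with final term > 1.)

[8; 15, 3, 3, 3]

4073 = 8×505 + 33
505 = 15×33 + 10
33 = 3×10 + 3
10 = 3×3 + 1
3 = 3×1 + 0  (stop)
So 4073/505 = [8; 15, 3, 3, 3].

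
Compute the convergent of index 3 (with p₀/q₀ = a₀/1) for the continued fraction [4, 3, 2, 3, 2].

Using pₖ = aₖpₖ₋₁ + pₖ₋₂, qₖ = aₖqₖ₋₁ + qₖ₋₂ (with p₋₁=1, p₋₂=0, q₋₁=0, q₋₂=1):
  k=0: a=4, p=4, q=1
  k=1: a=3, p=13, q=3
  k=2: a=2, p=30, q=7
  k=3: a=3, p=103, q=24

103/24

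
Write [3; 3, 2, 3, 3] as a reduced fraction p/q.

260/79

Using pₖ = aₖpₖ₋₁ + pₖ₋₂ and qₖ = aₖqₖ₋₁ + qₖ₋₂:
  k=0: a=3, p=3, q=1
  k=1: a=3, p=10, q=3
  k=2: a=2, p=23, q=7
  k=3: a=3, p=79, q=24
  k=4: a=3, p=260, q=79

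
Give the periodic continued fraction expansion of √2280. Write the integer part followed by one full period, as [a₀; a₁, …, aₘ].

a₀ = ⌊√2280⌋ = 47.
With m₀=0, d₀=1 and mₖ₊₁ = dₖaₖ − mₖ, dₖ₊₁ = (n − mₖ₊₁²)/dₖ, aₖ₊₁ = ⌊(a₀+mₖ₊₁)/dₖ₊₁⌋:
  k=1: m=47, d=71, a=1
  k=2: m=24, d=24, a=2
  k=3: m=24, d=71, a=1
  k=4: m=47, d=1, a=94
d=1 and a=2a₀=94 at k=4, so the next step gives (m, d) = (47, 71) again — its k=1 value — and the period has length 4.

[47; 1, 2, 1, 94]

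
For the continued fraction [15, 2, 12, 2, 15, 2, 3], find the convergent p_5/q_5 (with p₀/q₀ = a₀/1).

Using pₖ = aₖpₖ₋₁ + pₖ₋₂, qₖ = aₖqₖ₋₁ + qₖ₋₂ (with p₋₁=1, p₋₂=0, q₋₁=0, q₋₂=1):
  k=0: a=15, p=15, q=1
  k=1: a=2, p=31, q=2
  k=2: a=12, p=387, q=25
  k=3: a=2, p=805, q=52
  k=4: a=15, p=12462, q=805
  k=5: a=2, p=25729, q=1662

25729/1662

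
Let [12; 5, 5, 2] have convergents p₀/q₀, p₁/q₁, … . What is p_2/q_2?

Using pₖ = aₖpₖ₋₁ + pₖ₋₂, qₖ = aₖqₖ₋₁ + qₖ₋₂ (with p₋₁=1, p₋₂=0, q₋₁=0, q₋₂=1):
  k=0: a=12, p=12, q=1
  k=1: a=5, p=61, q=5
  k=2: a=5, p=317, q=26

317/26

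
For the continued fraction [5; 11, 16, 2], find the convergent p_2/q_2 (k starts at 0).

901/177

Using pₖ = aₖpₖ₋₁ + pₖ₋₂, qₖ = aₖqₖ₋₁ + qₖ₋₂ (with p₋₁=1, p₋₂=0, q₋₁=0, q₋₂=1):
  k=0: a=5, p=5, q=1
  k=1: a=11, p=56, q=11
  k=2: a=16, p=901, q=177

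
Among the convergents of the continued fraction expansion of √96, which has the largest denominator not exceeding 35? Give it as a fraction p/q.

√96 = [9; 1, 3, 1, 18, …] (period length 4).
Convergents:
  p_0/q_0 = 9/1
  p_1/q_1 = 10/1
  p_2/q_2 = 39/4
  p_3/q_3 = 49/5
  p_4/q_4 = 921/94
q_3 = 5 ≤ 35 < 94 = q_4, so the answer is 49/5.

49/5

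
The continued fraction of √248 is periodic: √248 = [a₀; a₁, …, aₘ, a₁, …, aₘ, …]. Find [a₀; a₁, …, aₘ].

a₀ = ⌊√248⌋ = 15.

[15; 1, 2, 1, 30]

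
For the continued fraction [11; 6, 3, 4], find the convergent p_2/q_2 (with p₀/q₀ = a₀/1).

Using pₖ = aₖpₖ₋₁ + pₖ₋₂, qₖ = aₖqₖ₋₁ + qₖ₋₂ (with p₋₁=1, p₋₂=0, q₋₁=0, q₋₂=1):
  k=0: a=11, p=11, q=1
  k=1: a=6, p=67, q=6
  k=2: a=3, p=212, q=19

212/19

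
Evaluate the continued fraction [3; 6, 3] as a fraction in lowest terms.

60/19

Using pₖ = aₖpₖ₋₁ + pₖ₋₂ and qₖ = aₖqₖ₋₁ + qₖ₋₂:
  k=0: a=3, p=3, q=1
  k=1: a=6, p=19, q=6
  k=2: a=3, p=60, q=19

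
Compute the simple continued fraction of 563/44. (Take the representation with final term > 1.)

[12; 1, 3, 1, 8]

563 = 12*44 + 35
44 = 1*35 + 9
35 = 3*9 + 8
9 = 1*8 + 1
8 = 8*1 + 0  (stop)
So 563/44 = [12; 1, 3, 1, 8].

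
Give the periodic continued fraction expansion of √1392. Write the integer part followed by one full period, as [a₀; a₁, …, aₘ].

a₀ = ⌊√1392⌋ = 37.
With m₀=0, d₀=1 and mₖ₊₁ = dₖaₖ − mₖ, dₖ₊₁ = (n − mₖ₊₁²)/dₖ, aₖ₊₁ = ⌊(a₀+mₖ₊₁)/dₖ₊₁⌋:
  k=1: m=37, d=23, a=3
  k=2: m=32, d=16, a=4
  k=3: m=32, d=23, a=3
  k=4: m=37, d=1, a=74
d=1 and a=2a₀=74 at k=4, so the next step gives (m, d) = (37, 23) again — its k=1 value — and the period has length 4.

[37; 3, 4, 3, 74]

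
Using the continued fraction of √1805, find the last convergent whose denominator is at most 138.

2889/68

√1805 = [42; 2, 16, 2, 84, …] (period length 4).
Convergents:
  p_0/q_0 = 42/1
  p_1/q_1 = 85/2
  p_2/q_2 = 1402/33
  p_3/q_3 = 2889/68
  p_4/q_4 = 244078/5745
q_3 = 68 ≤ 138 < 5745 = q_4, so the answer is 2889/68.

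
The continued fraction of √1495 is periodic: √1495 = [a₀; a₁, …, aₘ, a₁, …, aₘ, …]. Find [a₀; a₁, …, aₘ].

[38; 1, 1, 1, 76]

a₀ = ⌊√1495⌋ = 38.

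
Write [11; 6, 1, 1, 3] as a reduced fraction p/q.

513/46

Fold from the inside: start with 3/1.
  1 + 1/3 = 4/3
  1 + 3/4 = 7/4
  6 + 4/7 = 46/7
  11 + 7/46 = 513/46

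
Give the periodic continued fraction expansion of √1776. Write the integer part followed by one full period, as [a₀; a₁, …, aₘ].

a₀ = ⌊√1776⌋ = 42.

[42; 7, 84]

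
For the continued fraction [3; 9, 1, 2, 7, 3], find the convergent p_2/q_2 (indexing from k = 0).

31/10

Using pₖ = aₖpₖ₋₁ + pₖ₋₂, qₖ = aₖqₖ₋₁ + qₖ₋₂ (with p₋₁=1, p₋₂=0, q₋₁=0, q₋₂=1):
  k=0: a=3, p=3, q=1
  k=1: a=9, p=28, q=9
  k=2: a=1, p=31, q=10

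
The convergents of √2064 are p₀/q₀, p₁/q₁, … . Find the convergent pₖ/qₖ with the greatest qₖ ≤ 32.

318/7

√2064 = [45; 2, 3, 7, 3, 2, 90, …] (period length 6).
Convergents:
  p_0/q_0 = 45/1
  p_1/q_1 = 91/2
  p_2/q_2 = 318/7
  p_3/q_3 = 2317/51
q_2 = 7 ≤ 32 < 51 = q_3, so the answer is 318/7.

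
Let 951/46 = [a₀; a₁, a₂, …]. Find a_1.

951 = 20·46 + 31   →  a_0 = 20
46 = 1·31 + 15   →  a_1 = 1

1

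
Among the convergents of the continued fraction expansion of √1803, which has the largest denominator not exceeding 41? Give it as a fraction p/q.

√1803 = [42; 2, 6, 28, 6, 2, 84, …] (period length 6).
Convergents:
  p_0/q_0 = 42/1
  p_1/q_1 = 85/2
  p_2/q_2 = 552/13
  p_3/q_3 = 15541/366
q_2 = 13 ≤ 41 < 366 = q_3, so the answer is 552/13.

552/13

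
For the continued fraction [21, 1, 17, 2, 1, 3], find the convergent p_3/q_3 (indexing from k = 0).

812/37

Using pₖ = aₖpₖ₋₁ + pₖ₋₂, qₖ = aₖqₖ₋₁ + qₖ₋₂ (with p₋₁=1, p₋₂=0, q₋₁=0, q₋₂=1):
  k=0: a=21, p=21, q=1
  k=1: a=1, p=22, q=1
  k=2: a=17, p=395, q=18
  k=3: a=2, p=812, q=37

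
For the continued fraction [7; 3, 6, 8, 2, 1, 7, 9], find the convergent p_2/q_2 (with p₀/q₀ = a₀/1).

Using pₖ = aₖpₖ₋₁ + pₖ₋₂, qₖ = aₖqₖ₋₁ + qₖ₋₂ (with p₋₁=1, p₋₂=0, q₋₁=0, q₋₂=1):
  k=0: a=7, p=7, q=1
  k=1: a=3, p=22, q=3
  k=2: a=6, p=139, q=19

139/19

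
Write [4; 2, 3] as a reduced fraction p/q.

31/7

Fold from the inside: start with 3/1.
  2 + 1/3 = 7/3
  4 + 3/7 = 31/7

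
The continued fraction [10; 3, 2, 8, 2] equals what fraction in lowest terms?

Fold from the inside: start with 2/1.
  8 + 1/2 = 17/2
  2 + 2/17 = 36/17
  3 + 17/36 = 125/36
  10 + 36/125 = 1286/125

1286/125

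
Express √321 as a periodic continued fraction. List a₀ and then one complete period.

a₀ = ⌊√321⌋ = 17.
With m₀=0, d₀=1 and mₖ₊₁ = dₖaₖ − mₖ, dₖ₊₁ = (n − mₖ₊₁²)/dₖ, aₖ₊₁ = ⌊(a₀+mₖ₊₁)/dₖ₊₁⌋:
  k=1: m=17, d=32, a=1
  k=2: m=15, d=3, a=10
  k=3: m=15, d=32, a=1
  k=4: m=17, d=1, a=34
d=1 and a=2a₀=34 at k=4, so the next step gives (m, d) = (17, 32) again — its k=1 value — and the period has length 4.

[17; 1, 10, 1, 34]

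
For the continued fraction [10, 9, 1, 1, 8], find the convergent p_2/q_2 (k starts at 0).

101/10

Using pₖ = aₖpₖ₋₁ + pₖ₋₂, qₖ = aₖqₖ₋₁ + qₖ₋₂ (with p₋₁=1, p₋₂=0, q₋₁=0, q₋₂=1):
  k=0: a=10, p=10, q=1
  k=1: a=9, p=91, q=9
  k=2: a=1, p=101, q=10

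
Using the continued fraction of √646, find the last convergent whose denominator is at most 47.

305/12

√646 = [25; 2, 2, 2, 50, …] (period length 4).
Convergents:
  p_0/q_0 = 25/1
  p_1/q_1 = 51/2
  p_2/q_2 = 127/5
  p_3/q_3 = 305/12
  p_4/q_4 = 15377/605
q_3 = 12 ≤ 47 < 605 = q_4, so the answer is 305/12.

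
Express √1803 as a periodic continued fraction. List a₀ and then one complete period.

[42; 2, 6, 28, 6, 2, 84]

a₀ = ⌊√1803⌋ = 42.
With m₀=0, d₀=1 and mₖ₊₁ = dₖaₖ − mₖ, dₖ₊₁ = (n − mₖ₊₁²)/dₖ, aₖ₊₁ = ⌊(a₀+mₖ₊₁)/dₖ₊₁⌋:
  k=1: m=42, d=39, a=2
  k=2: m=36, d=13, a=6
  k=3: m=42, d=3, a=28
  k=4: m=42, d=13, a=6
  k=5: m=36, d=39, a=2
  k=6: m=42, d=1, a=84
d=1 and a=2a₀=84 at k=6, so the next step gives (m, d) = (42, 39) again — its k=1 value — and the period has length 6.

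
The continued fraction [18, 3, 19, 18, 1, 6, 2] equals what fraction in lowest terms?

Using pₖ = aₖpₖ₋₁ + pₖ₋₂ and qₖ = aₖqₖ₋₁ + qₖ₋₂:
  k=0: a=18, p=18, q=1
  k=1: a=3, p=55, q=3
  k=2: a=19, p=1063, q=58
  k=3: a=18, p=19189, q=1047
  k=4: a=1, p=20252, q=1105
  k=5: a=6, p=140701, q=7677
  k=6: a=2, p=301654, q=16459

301654/16459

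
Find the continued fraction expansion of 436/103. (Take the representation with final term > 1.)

[4; 4, 3, 2, 3]

436 = 4·103 + 24
103 = 4·24 + 7
24 = 3·7 + 3
7 = 2·3 + 1
3 = 3·1 + 0  (stop)
So 436/103 = [4; 4, 3, 2, 3].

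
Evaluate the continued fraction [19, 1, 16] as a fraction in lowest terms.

Using pₖ = aₖpₖ₋₁ + pₖ₋₂ and qₖ = aₖqₖ₋₁ + qₖ₋₂:
  k=0: a=19, p=19, q=1
  k=1: a=1, p=20, q=1
  k=2: a=16, p=339, q=17

339/17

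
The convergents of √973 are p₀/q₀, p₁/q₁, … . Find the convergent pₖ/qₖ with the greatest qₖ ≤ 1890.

31848/1021

√973 = [31; 5, 5, 2, 8, 2, 5, 5, 62, …] (period length 8).
Convergents:
  p_0/q_0 = 31/1
  p_1/q_1 = 156/5
  p_2/q_2 = 811/26
  p_3/q_3 = 1778/57
  p_4/q_4 = 15035/482
  p_5/q_5 = 31848/1021
  p_6/q_6 = 174275/5587
q_5 = 1021 ≤ 1890 < 5587 = q_6, so the answer is 31848/1021.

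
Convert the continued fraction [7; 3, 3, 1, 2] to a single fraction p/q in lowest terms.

Fold from the inside: start with 2/1.
  1 + 1/2 = 3/2
  3 + 2/3 = 11/3
  3 + 3/11 = 36/11
  7 + 11/36 = 263/36

263/36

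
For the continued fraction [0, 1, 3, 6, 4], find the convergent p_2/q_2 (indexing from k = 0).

3/4

Using pₖ = aₖpₖ₋₁ + pₖ₋₂, qₖ = aₖqₖ₋₁ + qₖ₋₂ (with p₋₁=1, p₋₂=0, q₋₁=0, q₋₂=1):
  k=0: a=0, p=0, q=1
  k=1: a=1, p=1, q=1
  k=2: a=3, p=3, q=4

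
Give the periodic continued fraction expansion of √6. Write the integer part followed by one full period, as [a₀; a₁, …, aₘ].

a₀ = ⌊√6⌋ = 2.
With m₀=0, d₀=1 and mₖ₊₁ = dₖaₖ − mₖ, dₖ₊₁ = (n − mₖ₊₁²)/dₖ, aₖ₊₁ = ⌊(a₀+mₖ₊₁)/dₖ₊₁⌋:
  k=1: m=2, d=2, a=2
  k=2: m=2, d=1, a=4
d=1 and a=2a₀=4 at k=2, so the next step gives (m, d) = (2, 2) again — its k=1 value — and the period has length 2.

[2; 2, 4]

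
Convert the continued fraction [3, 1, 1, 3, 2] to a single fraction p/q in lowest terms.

57/16

Fold from the inside: start with 2/1.
  3 + 1/2 = 7/2
  1 + 2/7 = 9/7
  1 + 7/9 = 16/9
  3 + 9/16 = 57/16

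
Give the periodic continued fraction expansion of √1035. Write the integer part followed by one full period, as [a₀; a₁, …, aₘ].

a₀ = ⌊√1035⌋ = 32.
With m₀=0, d₀=1 and mₖ₊₁ = dₖaₖ − mₖ, dₖ₊₁ = (n − mₖ₊₁²)/dₖ, aₖ₊₁ = ⌊(a₀+mₖ₊₁)/dₖ₊₁⌋:
  k=1: m=32, d=11, a=5
  k=2: m=23, d=46, a=1
  k=3: m=23, d=11, a=5
  k=4: m=32, d=1, a=64
d=1 and a=2a₀=64 at k=4, so the next step gives (m, d) = (32, 11) again — its k=1 value — and the period has length 4.

[32; 5, 1, 5, 64]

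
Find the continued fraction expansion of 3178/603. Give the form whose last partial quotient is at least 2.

[5; 3, 1, 2, 3, 16]

3178 = 5*603 + 163
603 = 3*163 + 114
163 = 1*114 + 49
114 = 2*49 + 16
49 = 3*16 + 1
16 = 16*1 + 0  (stop)
So 3178/603 = [5; 3, 1, 2, 3, 16].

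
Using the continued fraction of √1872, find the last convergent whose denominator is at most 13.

173/4

√1872 = [43; 3, 1, 3, 86, …] (period length 4).
Convergents:
  p_0/q_0 = 43/1
  p_1/q_1 = 130/3
  p_2/q_2 = 173/4
  p_3/q_3 = 649/15
q_2 = 4 ≤ 13 < 15 = q_3, so the answer is 173/4.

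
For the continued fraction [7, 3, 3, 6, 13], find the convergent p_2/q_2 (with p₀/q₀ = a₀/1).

73/10

Using pₖ = aₖpₖ₋₁ + pₖ₋₂, qₖ = aₖqₖ₋₁ + qₖ₋₂ (with p₋₁=1, p₋₂=0, q₋₁=0, q₋₂=1):
  k=0: a=7, p=7, q=1
  k=1: a=3, p=22, q=3
  k=2: a=3, p=73, q=10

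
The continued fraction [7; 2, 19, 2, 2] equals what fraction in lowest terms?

Fold from the inside: start with 2/1.
  2 + 1/2 = 5/2
  19 + 2/5 = 97/5
  2 + 5/97 = 199/97
  7 + 97/199 = 1490/199

1490/199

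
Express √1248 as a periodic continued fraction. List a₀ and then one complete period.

[35; 3, 17, 3, 70]

a₀ = ⌊√1248⌋ = 35.
With m₀=0, d₀=1 and mₖ₊₁ = dₖaₖ − mₖ, dₖ₊₁ = (n − mₖ₊₁²)/dₖ, aₖ₊₁ = ⌊(a₀+mₖ₊₁)/dₖ₊₁⌋:
  k=1: m=35, d=23, a=3
  k=2: m=34, d=4, a=17
  k=3: m=34, d=23, a=3
  k=4: m=35, d=1, a=70
d=1 and a=2a₀=70 at k=4, so the next step gives (m, d) = (35, 23) again — its k=1 value — and the period has length 4.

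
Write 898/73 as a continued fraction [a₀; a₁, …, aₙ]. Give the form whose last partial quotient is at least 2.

[12; 3, 3, 7]

898 = 12·73 + 22
73 = 3·22 + 7
22 = 3·7 + 1
7 = 7·1 + 0  (stop)
So 898/73 = [12; 3, 3, 7].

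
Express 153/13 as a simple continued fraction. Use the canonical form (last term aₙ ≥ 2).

[11; 1, 3, 3]

153 = 11*13 + 10
13 = 1*10 + 3
10 = 3*3 + 1
3 = 3*1 + 0  (stop)
So 153/13 = [11; 1, 3, 3].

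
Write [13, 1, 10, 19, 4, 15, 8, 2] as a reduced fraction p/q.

Using pₖ = aₖpₖ₋₁ + pₖ₋₂ and qₖ = aₖqₖ₋₁ + qₖ₋₂:
  k=0: a=13, p=13, q=1
  k=1: a=1, p=14, q=1
  k=2: a=10, p=153, q=11
  k=3: a=19, p=2921, q=210
  k=4: a=4, p=11837, q=851
  k=5: a=15, p=180476, q=12975
  k=6: a=8, p=1455645, q=104651
  k=7: a=2, p=3091766, q=222277

3091766/222277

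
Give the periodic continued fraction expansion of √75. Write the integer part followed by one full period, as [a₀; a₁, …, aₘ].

a₀ = ⌊√75⌋ = 8.
With m₀=0, d₀=1 and mₖ₊₁ = dₖaₖ − mₖ, dₖ₊₁ = (n − mₖ₊₁²)/dₖ, aₖ₊₁ = ⌊(a₀+mₖ₊₁)/dₖ₊₁⌋:
  k=1: m=8, d=11, a=1
  k=2: m=3, d=6, a=1
  k=3: m=3, d=11, a=1
  k=4: m=8, d=1, a=16
d=1 and a=2a₀=16 at k=4, so the next step gives (m, d) = (8, 11) again — its k=1 value — and the period has length 4.

[8; 1, 1, 1, 16]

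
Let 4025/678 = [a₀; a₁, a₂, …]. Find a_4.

4025 = 5·678 + 635   →  a_0 = 5
678 = 1·635 + 43   →  a_1 = 1
635 = 14·43 + 33   →  a_2 = 14
43 = 1·33 + 10   →  a_3 = 1
33 = 3·10 + 3   →  a_4 = 3

3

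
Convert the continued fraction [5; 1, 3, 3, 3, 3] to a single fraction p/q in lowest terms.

819/142

Fold from the inside: start with 3/1.
  3 + 1/3 = 10/3
  3 + 3/10 = 33/10
  3 + 10/33 = 109/33
  1 + 33/109 = 142/109
  5 + 109/142 = 819/142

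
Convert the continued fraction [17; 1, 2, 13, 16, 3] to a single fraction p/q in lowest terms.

34802/1969

Fold from the inside: start with 3/1.
  16 + 1/3 = 49/3
  13 + 3/49 = 640/49
  2 + 49/640 = 1329/640
  1 + 640/1329 = 1969/1329
  17 + 1329/1969 = 34802/1969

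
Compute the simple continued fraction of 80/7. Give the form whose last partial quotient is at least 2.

[11; 2, 3]

80 = 11*7 + 3
7 = 2*3 + 1
3 = 3*1 + 0  (stop)
So 80/7 = [11; 2, 3].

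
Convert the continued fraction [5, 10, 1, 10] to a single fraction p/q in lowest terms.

611/120

Fold from the inside: start with 10/1.
  1 + 1/10 = 11/10
  10 + 10/11 = 120/11
  5 + 11/120 = 611/120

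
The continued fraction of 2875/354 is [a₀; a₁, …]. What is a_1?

8

2875 = 8·354 + 43   →  a_0 = 8
354 = 8·43 + 10   →  a_1 = 8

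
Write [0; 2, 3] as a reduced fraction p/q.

Fold from the inside: start with 3/1.
  2 + 1/3 = 7/3
  0 + 3/7 = 3/7

3/7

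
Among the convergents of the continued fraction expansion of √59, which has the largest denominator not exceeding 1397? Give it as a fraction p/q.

√59 = [7; 1, 2, 7, 2, 1, 14, …] (period length 6).
Convergents:
  p_0/q_0 = 7/1
  p_1/q_1 = 8/1
  p_2/q_2 = 23/3
  p_3/q_3 = 169/22
  p_4/q_4 = 361/47
  p_5/q_5 = 530/69
  p_6/q_6 = 7781/1013
  p_7/q_7 = 8311/1082
  p_8/q_8 = 24403/3177
q_7 = 1082 ≤ 1397 < 3177 = q_8, so the answer is 8311/1082.

8311/1082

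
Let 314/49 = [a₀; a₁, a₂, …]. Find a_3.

4

314 = 6·49 + 20   →  a_0 = 6
49 = 2·20 + 9   →  a_1 = 2
20 = 2·9 + 2   →  a_2 = 2
9 = 4·2 + 1   →  a_3 = 4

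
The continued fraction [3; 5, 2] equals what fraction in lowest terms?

35/11

Fold from the inside: start with 2/1.
  5 + 1/2 = 11/2
  3 + 2/11 = 35/11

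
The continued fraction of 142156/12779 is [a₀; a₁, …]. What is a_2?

19

142156 = 11·12779 + 1587   →  a_0 = 11
12779 = 8·1587 + 83   →  a_1 = 8
1587 = 19·83 + 10   →  a_2 = 19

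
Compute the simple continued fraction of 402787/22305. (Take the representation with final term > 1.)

[18; 17, 5, 15, 17]

402787 = 18·22305 + 1297
22305 = 17·1297 + 256
1297 = 5·256 + 17
256 = 15·17 + 1
17 = 17·1 + 0  (stop)
So 402787/22305 = [18; 17, 5, 15, 17].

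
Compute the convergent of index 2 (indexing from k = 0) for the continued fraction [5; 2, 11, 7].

Using pₖ = aₖpₖ₋₁ + pₖ₋₂, qₖ = aₖqₖ₋₁ + qₖ₋₂ (with p₋₁=1, p₋₂=0, q₋₁=0, q₋₂=1):
  k=0: a=5, p=5, q=1
  k=1: a=2, p=11, q=2
  k=2: a=11, p=126, q=23

126/23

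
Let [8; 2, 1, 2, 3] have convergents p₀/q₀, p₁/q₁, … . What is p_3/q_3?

Using pₖ = aₖpₖ₋₁ + pₖ₋₂, qₖ = aₖqₖ₋₁ + qₖ₋₂ (with p₋₁=1, p₋₂=0, q₋₁=0, q₋₂=1):
  k=0: a=8, p=8, q=1
  k=1: a=2, p=17, q=2
  k=2: a=1, p=25, q=3
  k=3: a=2, p=67, q=8

67/8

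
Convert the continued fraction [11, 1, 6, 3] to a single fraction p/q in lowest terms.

Fold from the inside: start with 3/1.
  6 + 1/3 = 19/3
  1 + 3/19 = 22/19
  11 + 19/22 = 261/22

261/22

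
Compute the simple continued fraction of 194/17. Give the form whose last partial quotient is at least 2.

[11; 2, 2, 3]

194 = 11×17 + 7
17 = 2×7 + 3
7 = 2×3 + 1
3 = 3×1 + 0  (stop)
So 194/17 = [11; 2, 2, 3].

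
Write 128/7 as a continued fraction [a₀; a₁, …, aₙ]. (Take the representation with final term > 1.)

[18; 3, 2]

128 = 18*7 + 2
7 = 3*2 + 1
2 = 2*1 + 0  (stop)
So 128/7 = [18; 3, 2].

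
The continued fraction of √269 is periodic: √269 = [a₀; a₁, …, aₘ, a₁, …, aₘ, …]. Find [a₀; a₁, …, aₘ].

a₀ = ⌊√269⌋ = 16.

[16; 2, 2, 32]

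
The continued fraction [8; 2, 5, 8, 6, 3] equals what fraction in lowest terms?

14738/1743

Fold from the inside: start with 3/1.
  6 + 1/3 = 19/3
  8 + 3/19 = 155/19
  5 + 19/155 = 794/155
  2 + 155/794 = 1743/794
  8 + 794/1743 = 14738/1743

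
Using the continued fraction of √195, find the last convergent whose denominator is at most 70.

√195 = [13; 1, 26, …] (period length 2).
Convergents:
  p_0/q_0 = 13/1
  p_1/q_1 = 14/1
  p_2/q_2 = 377/27
  p_3/q_3 = 391/28
  p_4/q_4 = 10543/755
q_3 = 28 ≤ 70 < 755 = q_4, so the answer is 391/28.

391/28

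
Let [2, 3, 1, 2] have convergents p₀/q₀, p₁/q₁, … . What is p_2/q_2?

9/4

Using pₖ = aₖpₖ₋₁ + pₖ₋₂, qₖ = aₖqₖ₋₁ + qₖ₋₂ (with p₋₁=1, p₋₂=0, q₋₁=0, q₋₂=1):
  k=0: a=2, p=2, q=1
  k=1: a=3, p=7, q=3
  k=2: a=1, p=9, q=4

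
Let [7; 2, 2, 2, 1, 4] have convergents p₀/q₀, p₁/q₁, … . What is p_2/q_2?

Using pₖ = aₖpₖ₋₁ + pₖ₋₂, qₖ = aₖqₖ₋₁ + qₖ₋₂ (with p₋₁=1, p₋₂=0, q₋₁=0, q₋₂=1):
  k=0: a=7, p=7, q=1
  k=1: a=2, p=15, q=2
  k=2: a=2, p=37, q=5

37/5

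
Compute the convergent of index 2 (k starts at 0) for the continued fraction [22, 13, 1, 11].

Using pₖ = aₖpₖ₋₁ + pₖ₋₂, qₖ = aₖqₖ₋₁ + qₖ₋₂ (with p₋₁=1, p₋₂=0, q₋₁=0, q₋₂=1):
  k=0: a=22, p=22, q=1
  k=1: a=13, p=287, q=13
  k=2: a=1, p=309, q=14

309/14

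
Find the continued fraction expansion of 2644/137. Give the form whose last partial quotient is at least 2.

[19; 3, 2, 1, 13]

2644 = 19·137 + 41
137 = 3·41 + 14
41 = 2·14 + 13
14 = 1·13 + 1
13 = 13·1 + 0  (stop)
So 2644/137 = [19; 3, 2, 1, 13].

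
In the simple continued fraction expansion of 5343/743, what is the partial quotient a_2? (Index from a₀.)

4

5343 = 7·743 + 142   →  a_0 = 7
743 = 5·142 + 33   →  a_1 = 5
142 = 4·33 + 10   →  a_2 = 4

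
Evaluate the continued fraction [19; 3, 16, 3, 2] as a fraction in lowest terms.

Fold from the inside: start with 2/1.
  3 + 1/2 = 7/2
  16 + 2/7 = 114/7
  3 + 7/114 = 349/114
  19 + 114/349 = 6745/349

6745/349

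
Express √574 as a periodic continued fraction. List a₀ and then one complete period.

a₀ = ⌊√574⌋ = 23.
With m₀=0, d₀=1 and mₖ₊₁ = dₖaₖ − mₖ, dₖ₊₁ = (n − mₖ₊₁²)/dₖ, aₖ₊₁ = ⌊(a₀+mₖ₊₁)/dₖ₊₁⌋:
  k=1: m=23, d=45, a=1
  k=2: m=22, d=2, a=22
  k=3: m=22, d=45, a=1
  k=4: m=23, d=1, a=46
d=1 and a=2a₀=46 at k=4, so the next step gives (m, d) = (23, 45) again — its k=1 value — and the period has length 4.

[23; 1, 22, 1, 46]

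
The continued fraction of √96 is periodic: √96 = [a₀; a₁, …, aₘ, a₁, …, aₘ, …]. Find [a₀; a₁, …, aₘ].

a₀ = ⌊√96⌋ = 9.
With m₀=0, d₀=1 and mₖ₊₁ = dₖaₖ − mₖ, dₖ₊₁ = (n − mₖ₊₁²)/dₖ, aₖ₊₁ = ⌊(a₀+mₖ₊₁)/dₖ₊₁⌋:
  k=1: m=9, d=15, a=1
  k=2: m=6, d=4, a=3
  k=3: m=6, d=15, a=1
  k=4: m=9, d=1, a=18
d=1 and a=2a₀=18 at k=4, so the next step gives (m, d) = (9, 15) again — its k=1 value — and the period has length 4.

[9; 1, 3, 1, 18]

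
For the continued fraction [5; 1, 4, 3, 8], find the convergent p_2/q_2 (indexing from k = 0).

Using pₖ = aₖpₖ₋₁ + pₖ₋₂, qₖ = aₖqₖ₋₁ + qₖ₋₂ (with p₋₁=1, p₋₂=0, q₋₁=0, q₋₂=1):
  k=0: a=5, p=5, q=1
  k=1: a=1, p=6, q=1
  k=2: a=4, p=29, q=5

29/5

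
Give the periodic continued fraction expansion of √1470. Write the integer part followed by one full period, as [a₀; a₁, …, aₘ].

a₀ = ⌊√1470⌋ = 38.
With m₀=0, d₀=1 and mₖ₊₁ = dₖaₖ − mₖ, dₖ₊₁ = (n − mₖ₊₁²)/dₖ, aₖ₊₁ = ⌊(a₀+mₖ₊₁)/dₖ₊₁⌋:
  k=1: m=38, d=26, a=2
  k=2: m=14, d=49, a=1
  k=3: m=35, d=5, a=14
  k=4: m=35, d=49, a=1
  k=5: m=14, d=26, a=2
  k=6: m=38, d=1, a=76
d=1 and a=2a₀=76 at k=6, so the next step gives (m, d) = (38, 26) again — its k=1 value — and the period has length 6.

[38; 2, 1, 14, 1, 2, 76]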